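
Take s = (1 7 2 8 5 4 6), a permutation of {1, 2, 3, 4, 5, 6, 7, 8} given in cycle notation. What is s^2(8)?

8 lies in the 7-cycle (1 7 2 8 5 4 6).
Advancing 2 steps from 8: 8 → 5 → 4.

4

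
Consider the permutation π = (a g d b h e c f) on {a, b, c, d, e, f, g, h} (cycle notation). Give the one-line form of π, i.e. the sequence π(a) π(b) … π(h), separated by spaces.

g h f b c a d e

Each element maps to the next entry in its cycle (wrapping to the front): a→g, b→h, c→f, d→b, e→c, f→a, g→d, h→e.
So the one-line form is g h f b c a d e.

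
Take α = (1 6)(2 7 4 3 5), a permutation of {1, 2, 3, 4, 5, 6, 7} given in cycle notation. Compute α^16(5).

5 lies in the 5-cycle (2 7 4 3 5).
Powers repeat with period 5 on this cycle, and 16 mod 5 = 1, so α^16(5) = α^1(5).
Stepping 1 place around the cycle: 5 → 2.

2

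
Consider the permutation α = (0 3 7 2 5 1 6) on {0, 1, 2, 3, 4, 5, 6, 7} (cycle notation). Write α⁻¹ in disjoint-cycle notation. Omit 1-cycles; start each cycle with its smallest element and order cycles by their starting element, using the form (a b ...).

(0 6 1 5 2 7 3)

If α sends a → b within a cycle, α⁻¹ sends b → a; equivalently, reverse each cycle.
Reversing each cycle of α and rotating so the smallest element leads gives (0 6 1 5 2 7 3).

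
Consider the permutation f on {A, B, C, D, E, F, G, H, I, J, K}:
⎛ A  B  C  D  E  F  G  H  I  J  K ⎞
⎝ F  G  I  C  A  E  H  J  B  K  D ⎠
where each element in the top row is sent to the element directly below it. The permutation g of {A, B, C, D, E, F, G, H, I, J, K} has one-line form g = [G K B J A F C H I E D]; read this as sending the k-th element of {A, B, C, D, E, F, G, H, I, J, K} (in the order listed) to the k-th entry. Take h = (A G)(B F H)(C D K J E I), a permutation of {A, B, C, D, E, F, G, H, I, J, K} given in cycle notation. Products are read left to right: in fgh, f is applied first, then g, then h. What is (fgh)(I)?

Chase I: f(I) = B; g(B) = K; h(K) = J. Hence (fgh)(I) = J.

J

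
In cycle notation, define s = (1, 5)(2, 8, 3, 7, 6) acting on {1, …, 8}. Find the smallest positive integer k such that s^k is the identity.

The cycle type of s is (5, 2, 1).
Since disjoint cycles commute, ord(s) = lcm(5, 2) = 10.

10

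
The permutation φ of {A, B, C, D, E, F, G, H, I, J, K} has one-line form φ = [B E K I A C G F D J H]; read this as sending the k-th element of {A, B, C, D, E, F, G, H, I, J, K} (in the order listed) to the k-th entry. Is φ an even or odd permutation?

In disjoint-cycle form the cycle lengths are 4, 3, 2, 1, 1.
A cycle is odd iff its length is even; φ has 2 even-length cycles, so sgn(φ) = (−1)^2 and φ is even.

even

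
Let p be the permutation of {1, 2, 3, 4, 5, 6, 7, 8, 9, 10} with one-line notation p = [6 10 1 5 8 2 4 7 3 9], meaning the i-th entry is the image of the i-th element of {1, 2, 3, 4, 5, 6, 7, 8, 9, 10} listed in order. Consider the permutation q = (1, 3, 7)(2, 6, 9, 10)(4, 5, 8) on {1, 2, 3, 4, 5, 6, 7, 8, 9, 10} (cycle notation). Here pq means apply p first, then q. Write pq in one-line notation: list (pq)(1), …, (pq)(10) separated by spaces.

(pq)(x) = q(p(x)). Computing each image: q(p(1)) = q(6) = 9, q(p(2)) = q(10) = 2, q(p(3)) = q(1) = 3, q(p(4)) = q(5) = 8, q(p(5)) = q(8) = 4, q(p(6)) = q(2) = 6, q(p(7)) = q(4) = 5, q(p(8)) = q(7) = 1, q(p(9)) = q(3) = 7, q(p(10)) = q(9) = 10.
Hence pq = [9 2 3 8 4 6 5 1 7 10].

9 2 3 8 4 6 5 1 7 10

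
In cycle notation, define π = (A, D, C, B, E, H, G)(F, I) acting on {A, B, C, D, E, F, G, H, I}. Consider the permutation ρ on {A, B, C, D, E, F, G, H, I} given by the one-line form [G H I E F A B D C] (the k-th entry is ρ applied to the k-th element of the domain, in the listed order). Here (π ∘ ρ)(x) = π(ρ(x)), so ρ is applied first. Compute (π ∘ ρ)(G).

(π ∘ ρ)(G) = π(ρ(G)). ρ(G) = B, then π(B) = E. So (π ∘ ρ)(G) = E.

E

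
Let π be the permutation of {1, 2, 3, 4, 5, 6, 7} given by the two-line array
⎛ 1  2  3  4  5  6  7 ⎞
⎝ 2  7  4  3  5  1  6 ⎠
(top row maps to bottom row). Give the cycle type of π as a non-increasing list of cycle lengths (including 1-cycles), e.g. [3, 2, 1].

The disjoint cycles are (1, 2, 7, 6)(3, 4)(5), with lengths 4, 2, 1 in non-increasing order.

[4, 2, 1]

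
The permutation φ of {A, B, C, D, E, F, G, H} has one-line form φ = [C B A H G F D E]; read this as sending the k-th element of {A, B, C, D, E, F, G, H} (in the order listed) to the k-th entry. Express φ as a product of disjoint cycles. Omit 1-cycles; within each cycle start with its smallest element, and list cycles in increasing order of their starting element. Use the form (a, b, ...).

(A, C)(D, H, E, G)

Iterating φ from A gives A → C → A; that is the 2-cycle (A, C).
Continuing from each remaining unvisited element yields (A, C)(D, H, E, G).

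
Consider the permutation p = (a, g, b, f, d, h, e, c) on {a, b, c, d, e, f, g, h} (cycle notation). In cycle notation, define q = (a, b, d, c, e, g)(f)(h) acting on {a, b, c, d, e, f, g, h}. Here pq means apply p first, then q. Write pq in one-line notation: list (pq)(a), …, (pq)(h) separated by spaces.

a f b h e c d g

Chase each element through p then q: a → g → a; b → f → f; c → a → b; d → h → h; e → c → e; f → d → c; g → b → d; h → e → g.
Collecting the images, pq = [a f b h e c d g].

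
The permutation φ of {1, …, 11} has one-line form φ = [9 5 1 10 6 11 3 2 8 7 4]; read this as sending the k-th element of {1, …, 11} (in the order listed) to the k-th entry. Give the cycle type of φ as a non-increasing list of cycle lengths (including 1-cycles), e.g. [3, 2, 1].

[11]

The disjoint cycles are (1 9 8 2 5 6 11 4 10 7 3), with lengths 11 in non-increasing order.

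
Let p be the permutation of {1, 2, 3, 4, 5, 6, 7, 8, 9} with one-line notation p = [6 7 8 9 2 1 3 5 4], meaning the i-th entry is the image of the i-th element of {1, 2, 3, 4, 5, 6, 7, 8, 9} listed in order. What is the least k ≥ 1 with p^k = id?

Decomposing into disjoint cycles gives cycle lengths 5, 2, 2.
The order of p is the least common multiple of its cycle lengths: lcm(5, 2, 2) = 10.

10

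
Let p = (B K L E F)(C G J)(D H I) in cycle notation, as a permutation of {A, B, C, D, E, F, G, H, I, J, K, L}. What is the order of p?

The disjoint cycles have lengths 5, 3, 3, 1.
Since disjoint cycles commute, ord(p) = lcm(5, 3, 3) = 15.

15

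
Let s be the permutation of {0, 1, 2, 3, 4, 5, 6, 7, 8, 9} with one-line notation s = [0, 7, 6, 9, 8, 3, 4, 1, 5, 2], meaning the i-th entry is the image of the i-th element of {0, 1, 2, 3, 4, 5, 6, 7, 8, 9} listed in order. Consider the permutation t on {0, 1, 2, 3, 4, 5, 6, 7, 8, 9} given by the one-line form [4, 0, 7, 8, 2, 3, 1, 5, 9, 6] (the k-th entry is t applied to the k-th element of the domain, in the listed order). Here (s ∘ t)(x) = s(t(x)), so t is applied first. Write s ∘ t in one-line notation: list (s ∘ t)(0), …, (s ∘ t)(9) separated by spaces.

Chase each element through t then s: 0 → 4 → 8; 1 → 0 → 0; 2 → 7 → 1; 3 → 8 → 5; 4 → 2 → 6; 5 → 3 → 9; 6 → 1 → 7; 7 → 5 → 3; 8 → 9 → 2; 9 → 6 → 4.
Collecting the images, s ∘ t = [8 0 1 5 6 9 7 3 2 4].

8 0 1 5 6 9 7 3 2 4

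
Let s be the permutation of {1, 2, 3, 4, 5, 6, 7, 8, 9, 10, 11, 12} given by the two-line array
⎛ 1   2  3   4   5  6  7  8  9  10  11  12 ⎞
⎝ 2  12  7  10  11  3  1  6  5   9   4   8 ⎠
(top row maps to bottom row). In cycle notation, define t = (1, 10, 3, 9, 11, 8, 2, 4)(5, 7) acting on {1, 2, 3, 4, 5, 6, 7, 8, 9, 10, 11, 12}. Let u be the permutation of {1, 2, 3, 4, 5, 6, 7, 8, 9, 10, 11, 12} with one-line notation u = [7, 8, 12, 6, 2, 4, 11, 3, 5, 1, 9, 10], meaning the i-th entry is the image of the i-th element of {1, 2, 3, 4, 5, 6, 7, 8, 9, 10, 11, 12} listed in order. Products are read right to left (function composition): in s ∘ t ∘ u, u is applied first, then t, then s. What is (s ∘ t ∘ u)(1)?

(s ∘ t ∘ u)(1) = s(t(u(1))). u(1) = 7, then t(7) = 5, then s(5) = 11, so the result is 11.

11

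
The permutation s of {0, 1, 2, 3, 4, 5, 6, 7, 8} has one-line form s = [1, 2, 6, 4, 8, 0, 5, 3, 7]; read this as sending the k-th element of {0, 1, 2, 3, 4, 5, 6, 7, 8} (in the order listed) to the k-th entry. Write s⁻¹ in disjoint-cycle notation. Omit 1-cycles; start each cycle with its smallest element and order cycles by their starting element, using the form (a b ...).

(0 5 6 2 1)(3 7 8 4)

The cycle decomposition of s is (0 1 2 6 5)(3 4 8 7).
The inverse reverses every cycle; in canonical form, s⁻¹ = (0 5 6 2 1)(3 7 8 4).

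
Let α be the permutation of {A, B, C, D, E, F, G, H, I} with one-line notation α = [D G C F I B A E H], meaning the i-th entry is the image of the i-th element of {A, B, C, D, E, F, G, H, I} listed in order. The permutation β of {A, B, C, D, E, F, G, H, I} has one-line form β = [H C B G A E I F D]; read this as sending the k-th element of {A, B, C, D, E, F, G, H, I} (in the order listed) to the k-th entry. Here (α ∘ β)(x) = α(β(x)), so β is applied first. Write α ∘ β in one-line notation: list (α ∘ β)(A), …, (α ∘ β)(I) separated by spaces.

E C G A D I H B F

For each element, apply β then α: A → H → E; B → C → C; C → B → G; D → G → A; E → A → D; F → E → I; G → I → H; H → F → B; I → D → F.
Collecting the images, α ∘ β = [E C G A D I H B F].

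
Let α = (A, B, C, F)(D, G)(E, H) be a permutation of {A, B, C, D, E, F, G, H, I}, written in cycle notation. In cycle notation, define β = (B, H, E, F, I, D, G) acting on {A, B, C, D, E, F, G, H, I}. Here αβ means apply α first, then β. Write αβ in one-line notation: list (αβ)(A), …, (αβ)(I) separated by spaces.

For each element, apply α then β: A → B → H; B → C → C; C → F → I; D → G → B; E → H → E; F → A → A; G → D → G; H → E → F; I → I → D.
So αβ in one-line form is H C I B E A G F D.

H C I B E A G F D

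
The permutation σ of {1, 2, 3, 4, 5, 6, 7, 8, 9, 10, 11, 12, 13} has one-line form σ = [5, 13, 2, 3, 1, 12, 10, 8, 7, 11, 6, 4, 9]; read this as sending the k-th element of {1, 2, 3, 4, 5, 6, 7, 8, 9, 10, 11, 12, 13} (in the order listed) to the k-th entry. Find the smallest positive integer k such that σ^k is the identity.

Decomposing into disjoint cycles gives cycle lengths 10, 2, 1.
The order of σ is the least common multiple of its cycle lengths: lcm(10, 2) = 10.

10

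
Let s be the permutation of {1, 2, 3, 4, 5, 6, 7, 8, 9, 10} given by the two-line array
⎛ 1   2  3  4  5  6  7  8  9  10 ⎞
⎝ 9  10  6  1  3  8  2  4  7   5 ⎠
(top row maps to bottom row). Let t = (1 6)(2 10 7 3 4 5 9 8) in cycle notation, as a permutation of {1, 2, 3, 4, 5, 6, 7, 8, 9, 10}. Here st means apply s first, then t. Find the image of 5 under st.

s(5) = 3, then t(3) = 4; composing gives (st)(5) = 4.

4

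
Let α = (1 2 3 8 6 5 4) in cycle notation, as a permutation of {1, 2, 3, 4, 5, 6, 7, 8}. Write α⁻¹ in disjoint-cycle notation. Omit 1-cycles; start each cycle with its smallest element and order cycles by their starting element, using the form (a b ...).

(1 4 5 6 8 3 2)

The inverse reverses each cycle.
After reversing and putting each cycle's least element first, α⁻¹ = (1 4 5 6 8 3 2).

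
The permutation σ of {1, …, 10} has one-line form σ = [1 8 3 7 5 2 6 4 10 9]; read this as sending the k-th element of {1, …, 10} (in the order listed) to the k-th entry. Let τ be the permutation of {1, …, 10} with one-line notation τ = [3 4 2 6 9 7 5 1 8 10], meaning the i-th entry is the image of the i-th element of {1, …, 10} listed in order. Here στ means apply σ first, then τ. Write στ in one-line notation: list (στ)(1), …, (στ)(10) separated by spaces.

(στ)(x) = τ(σ(x)). Computing each image: τ(σ(1)) = τ(1) = 3, τ(σ(2)) = τ(8) = 1, τ(σ(3)) = τ(3) = 2, τ(σ(4)) = τ(7) = 5, τ(σ(5)) = τ(5) = 9, τ(σ(6)) = τ(2) = 4, τ(σ(7)) = τ(6) = 7, τ(σ(8)) = τ(4) = 6, τ(σ(9)) = τ(10) = 10, τ(σ(10)) = τ(9) = 8.
Hence στ = [3 1 2 5 9 4 7 6 10 8].

3 1 2 5 9 4 7 6 10 8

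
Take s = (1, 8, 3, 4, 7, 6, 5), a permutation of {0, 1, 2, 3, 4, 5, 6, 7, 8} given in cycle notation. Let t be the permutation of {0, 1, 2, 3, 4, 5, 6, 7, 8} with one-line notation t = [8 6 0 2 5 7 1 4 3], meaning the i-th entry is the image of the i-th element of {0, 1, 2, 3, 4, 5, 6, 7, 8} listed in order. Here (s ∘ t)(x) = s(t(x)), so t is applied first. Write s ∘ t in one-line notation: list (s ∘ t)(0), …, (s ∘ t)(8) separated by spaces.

Chase each element through t then s: 0 → 8 → 3; 1 → 6 → 5; 2 → 0 → 0; 3 → 2 → 2; 4 → 5 → 1; 5 → 7 → 6; 6 → 1 → 8; 7 → 4 → 7; 8 → 3 → 4.
So s ∘ t in one-line form is 3 5 0 2 1 6 8 7 4.

3 5 0 2 1 6 8 7 4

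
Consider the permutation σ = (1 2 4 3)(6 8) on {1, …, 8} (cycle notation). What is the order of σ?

The disjoint cycles have lengths 4, 2, 1, 1.
The order is lcm(4, 2) = 4.

4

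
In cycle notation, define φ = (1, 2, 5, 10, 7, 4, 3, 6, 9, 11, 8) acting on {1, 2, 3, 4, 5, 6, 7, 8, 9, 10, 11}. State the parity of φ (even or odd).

even

The cycle lengths are 11.
A cycle is odd iff its length is even; φ has 0 even-length cycles, so sgn(φ) = (−1)^0 and φ is even.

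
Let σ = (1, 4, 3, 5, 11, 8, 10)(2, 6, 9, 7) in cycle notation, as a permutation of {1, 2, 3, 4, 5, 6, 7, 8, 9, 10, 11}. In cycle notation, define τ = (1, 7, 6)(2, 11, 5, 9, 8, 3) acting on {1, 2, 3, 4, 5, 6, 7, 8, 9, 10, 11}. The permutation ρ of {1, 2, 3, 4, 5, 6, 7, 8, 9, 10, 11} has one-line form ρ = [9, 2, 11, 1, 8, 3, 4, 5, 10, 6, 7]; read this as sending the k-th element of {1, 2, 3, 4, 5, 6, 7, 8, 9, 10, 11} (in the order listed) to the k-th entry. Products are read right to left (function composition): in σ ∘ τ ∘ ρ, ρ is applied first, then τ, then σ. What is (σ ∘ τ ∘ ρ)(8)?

7

Apply the permutations in order: ρ(8) = 5, then τ(5) = 9, then σ(9) = 7. So (σ ∘ τ ∘ ρ)(8) = 7.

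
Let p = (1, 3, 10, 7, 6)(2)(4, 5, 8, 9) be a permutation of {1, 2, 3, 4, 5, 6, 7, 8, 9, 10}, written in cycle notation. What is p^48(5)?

5 lies in the 4-cycle (4, 5, 8, 9).
On a 4-cycle, p^4 is the identity, so p^48 = p^0 there (48 ≡ 0 mod 4).
So p^48(5) = 5.

5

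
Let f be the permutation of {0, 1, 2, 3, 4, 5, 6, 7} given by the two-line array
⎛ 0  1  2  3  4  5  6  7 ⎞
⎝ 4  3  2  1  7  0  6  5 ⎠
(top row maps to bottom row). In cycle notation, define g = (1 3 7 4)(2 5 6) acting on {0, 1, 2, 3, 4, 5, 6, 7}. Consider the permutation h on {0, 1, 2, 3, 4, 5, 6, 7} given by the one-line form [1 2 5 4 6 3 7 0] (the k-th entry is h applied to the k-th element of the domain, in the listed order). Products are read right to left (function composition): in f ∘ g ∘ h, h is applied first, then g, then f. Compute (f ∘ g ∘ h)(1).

0

Apply the permutations in order: h(1) = 2, then g(2) = 5, then f(5) = 0. So (f ∘ g ∘ h)(1) = 0.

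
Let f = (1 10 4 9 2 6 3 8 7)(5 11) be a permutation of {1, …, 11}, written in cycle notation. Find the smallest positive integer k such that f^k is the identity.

The cycle type of f is (9, 2).
The order is lcm(9, 2) = 18.

18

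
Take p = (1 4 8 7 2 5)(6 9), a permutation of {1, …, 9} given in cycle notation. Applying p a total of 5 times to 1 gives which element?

1 lies in the 6-cycle (1 4 8 7 2 5).
Stepping 5 places around the cycle: 1 → 4 → 8 → 7 → 2 → 5.

5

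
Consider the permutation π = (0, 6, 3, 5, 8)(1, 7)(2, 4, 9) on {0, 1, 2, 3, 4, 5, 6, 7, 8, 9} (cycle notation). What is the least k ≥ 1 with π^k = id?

30

The disjoint cycles have lengths 5, 3, 2.
The order is lcm(5, 3, 2) = 30.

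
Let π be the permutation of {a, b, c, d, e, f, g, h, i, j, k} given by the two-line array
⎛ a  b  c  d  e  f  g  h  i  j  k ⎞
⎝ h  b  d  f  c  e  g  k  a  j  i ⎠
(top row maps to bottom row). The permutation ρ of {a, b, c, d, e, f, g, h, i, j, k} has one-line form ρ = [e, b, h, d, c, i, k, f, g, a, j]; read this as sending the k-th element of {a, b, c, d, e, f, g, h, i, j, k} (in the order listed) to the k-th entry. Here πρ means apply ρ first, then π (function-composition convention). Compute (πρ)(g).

ρ(g) = k, then π(k) = i; composing gives (πρ)(g) = i.

i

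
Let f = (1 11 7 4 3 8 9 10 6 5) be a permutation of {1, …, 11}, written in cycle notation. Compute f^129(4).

7

4 lies in the 10-cycle (1 11 7 4 3 8 9 10 6 5).
Since the cycle has length 10, f^129 acts on it the same as f^9 (129 mod 10 = 9).
Stepping 9 places around the cycle: 4 → 3 → 8 → 9 → 10 → 6 → 5 → 1 → 11 → 7.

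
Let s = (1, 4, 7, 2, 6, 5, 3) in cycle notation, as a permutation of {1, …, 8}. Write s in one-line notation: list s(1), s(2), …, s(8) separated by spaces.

4 6 1 7 3 5 2 8

Reading each image from the cycles: 1→4, 2→6, 3→1, 4→7, 5→3, 6→5, 7→2, 8→8.
So the one-line form is 4 6 1 7 3 5 2 8.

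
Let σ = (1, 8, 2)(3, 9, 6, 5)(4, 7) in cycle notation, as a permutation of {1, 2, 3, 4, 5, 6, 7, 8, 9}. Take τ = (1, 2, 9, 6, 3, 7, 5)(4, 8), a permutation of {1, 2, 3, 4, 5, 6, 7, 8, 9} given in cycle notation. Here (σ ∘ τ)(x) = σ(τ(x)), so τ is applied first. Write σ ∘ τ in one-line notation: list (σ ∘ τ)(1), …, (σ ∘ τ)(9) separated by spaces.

1 6 4 2 8 9 3 7 5

(σ ∘ τ)(x) = σ(τ(x)). Computing each image: σ(τ(1)) = σ(2) = 1, σ(τ(2)) = σ(9) = 6, σ(τ(3)) = σ(7) = 4, σ(τ(4)) = σ(8) = 2, σ(τ(5)) = σ(1) = 8, σ(τ(6)) = σ(3) = 9, σ(τ(7)) = σ(5) = 3, σ(τ(8)) = σ(4) = 7, σ(τ(9)) = σ(6) = 5.
Hence σ ∘ τ = [1 6 4 2 8 9 3 7 5].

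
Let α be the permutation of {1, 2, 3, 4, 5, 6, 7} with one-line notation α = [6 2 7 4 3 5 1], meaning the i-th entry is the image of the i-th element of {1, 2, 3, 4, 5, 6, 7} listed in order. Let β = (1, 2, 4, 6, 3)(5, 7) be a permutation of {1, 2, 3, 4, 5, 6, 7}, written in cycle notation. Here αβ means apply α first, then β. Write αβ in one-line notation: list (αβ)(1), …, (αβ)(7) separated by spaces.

Chase each element through α then β: 1 → 6 → 3; 2 → 2 → 4; 3 → 7 → 5; 4 → 4 → 6; 5 → 3 → 1; 6 → 5 → 7; 7 → 1 → 2.
So αβ in one-line form is 3 4 5 6 1 7 2.

3 4 5 6 1 7 2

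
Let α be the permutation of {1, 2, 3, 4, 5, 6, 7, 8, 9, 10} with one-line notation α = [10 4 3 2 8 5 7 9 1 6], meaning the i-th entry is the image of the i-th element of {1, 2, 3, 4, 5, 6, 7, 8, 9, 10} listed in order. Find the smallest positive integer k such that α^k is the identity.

The disjoint-cycle form of α has cycle lengths 6, 2, 1, 1.
The order of α is the least common multiple of its cycle lengths: lcm(6, 2) = 6.

6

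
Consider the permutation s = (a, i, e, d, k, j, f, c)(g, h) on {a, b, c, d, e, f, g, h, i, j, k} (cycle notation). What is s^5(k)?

i

k lies in the 8-cycle (a, i, e, d, k, j, f, c).
Advancing 5 steps from k: k → j → f → c → a → i.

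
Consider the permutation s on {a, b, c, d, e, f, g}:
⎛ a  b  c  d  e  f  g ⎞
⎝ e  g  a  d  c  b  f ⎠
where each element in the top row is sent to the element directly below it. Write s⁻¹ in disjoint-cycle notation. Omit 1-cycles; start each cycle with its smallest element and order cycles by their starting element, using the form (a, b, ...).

The cycle decomposition of s is (a, e, c)(b, g, f).
The inverse reverses every cycle; in canonical form, s⁻¹ = (a, c, e)(b, f, g).

(a, c, e)(b, f, g)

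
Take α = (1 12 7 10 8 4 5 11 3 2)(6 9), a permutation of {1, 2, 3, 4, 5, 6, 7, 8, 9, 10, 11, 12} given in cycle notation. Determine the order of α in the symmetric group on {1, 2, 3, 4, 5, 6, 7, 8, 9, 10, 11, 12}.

The cycle type of α is (10, 2).
The order is lcm(10, 2) = 10.

10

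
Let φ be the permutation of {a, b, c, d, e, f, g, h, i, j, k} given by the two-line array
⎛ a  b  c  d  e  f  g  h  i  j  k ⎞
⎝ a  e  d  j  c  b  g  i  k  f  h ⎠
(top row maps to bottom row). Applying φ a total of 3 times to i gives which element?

i

Tracing i → k → … returns to i after 3 steps, so i lies in a 3-cycle (h i k).
On a 3-cycle, φ^3 is the identity, so φ^3 = φ^0 there (3 ≡ 0 mod 3).
So φ^3(i) = i.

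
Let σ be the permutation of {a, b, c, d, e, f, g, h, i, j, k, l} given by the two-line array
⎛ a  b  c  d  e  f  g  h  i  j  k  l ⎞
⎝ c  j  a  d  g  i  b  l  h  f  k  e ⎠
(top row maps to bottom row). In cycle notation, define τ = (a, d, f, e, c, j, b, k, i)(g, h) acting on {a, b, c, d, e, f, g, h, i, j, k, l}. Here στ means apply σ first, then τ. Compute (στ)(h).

l

First apply σ: σ(h) = l, then τ(l) = l. Thus (στ)(h) = l.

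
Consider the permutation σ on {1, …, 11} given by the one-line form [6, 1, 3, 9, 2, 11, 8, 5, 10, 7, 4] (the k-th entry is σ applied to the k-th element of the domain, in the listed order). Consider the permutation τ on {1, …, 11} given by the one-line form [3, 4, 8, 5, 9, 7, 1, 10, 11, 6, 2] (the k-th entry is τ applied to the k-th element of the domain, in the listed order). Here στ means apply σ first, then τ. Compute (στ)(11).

5

First apply σ: σ(11) = 4, then τ(4) = 5. Thus (στ)(11) = 5.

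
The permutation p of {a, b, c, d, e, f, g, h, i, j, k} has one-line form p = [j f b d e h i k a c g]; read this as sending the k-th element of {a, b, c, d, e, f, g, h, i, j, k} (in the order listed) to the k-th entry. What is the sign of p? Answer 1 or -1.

1

In disjoint-cycle form the cycle lengths are 9, 1, 1.
A cycle is odd iff its length is even; p has 0 even-length cycles, so sgn(p) = (−1)^0 and p is even.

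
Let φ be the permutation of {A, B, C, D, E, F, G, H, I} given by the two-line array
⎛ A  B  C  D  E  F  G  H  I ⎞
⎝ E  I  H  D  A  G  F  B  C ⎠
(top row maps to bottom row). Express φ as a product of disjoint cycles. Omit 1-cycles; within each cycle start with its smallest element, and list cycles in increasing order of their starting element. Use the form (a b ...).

From A: A → E → A, closing the cycle (A E).
Continuing from each remaining unvisited element yields (A E)(B I C H)(F G).

(A E)(B I C H)(F G)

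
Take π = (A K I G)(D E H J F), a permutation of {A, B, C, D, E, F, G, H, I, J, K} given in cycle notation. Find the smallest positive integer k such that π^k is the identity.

The cycle type of π is (5, 4, 1, 1).
The order of π is the least common multiple of its cycle lengths: lcm(5, 4) = 20.

20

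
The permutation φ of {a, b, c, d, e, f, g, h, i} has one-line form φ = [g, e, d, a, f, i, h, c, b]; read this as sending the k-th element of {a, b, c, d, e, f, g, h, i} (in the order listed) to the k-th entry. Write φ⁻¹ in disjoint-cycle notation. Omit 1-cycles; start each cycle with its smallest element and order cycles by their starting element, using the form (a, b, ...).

(a, d, c, h, g)(b, i, f, e)

First write φ in disjoint cycles: (a, g, h, c, d)(b, e, f, i).
Reversing each cycle (and rotating so the smallest element leads) gives φ⁻¹ = (a, d, c, h, g)(b, i, f, e).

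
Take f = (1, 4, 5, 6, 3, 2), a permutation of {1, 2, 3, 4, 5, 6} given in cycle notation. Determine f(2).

2 appears in (1, 4, 5, 6, 3, 2); the next entry (wrapping around) is 1.

1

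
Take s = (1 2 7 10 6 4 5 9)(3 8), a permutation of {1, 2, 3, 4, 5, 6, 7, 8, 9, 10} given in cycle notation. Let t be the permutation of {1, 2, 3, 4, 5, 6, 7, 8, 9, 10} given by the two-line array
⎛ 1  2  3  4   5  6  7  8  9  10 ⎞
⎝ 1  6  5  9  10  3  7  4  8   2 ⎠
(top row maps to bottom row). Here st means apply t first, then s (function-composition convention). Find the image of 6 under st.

8

t(6) = 3, then s(3) = 8; composing gives (st)(6) = 8.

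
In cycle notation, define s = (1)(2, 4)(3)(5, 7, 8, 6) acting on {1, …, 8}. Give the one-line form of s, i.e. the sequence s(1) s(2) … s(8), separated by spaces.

1 4 3 2 7 5 8 6

Each element maps to the next entry in its cycle (wrapping to the front): 1↦1, 2↦4, 3↦3, 4↦2, 5↦7, 6↦5, 7↦8, 8↦6.
Listing these in domain order gives 1 4 3 2 7 5 8 6.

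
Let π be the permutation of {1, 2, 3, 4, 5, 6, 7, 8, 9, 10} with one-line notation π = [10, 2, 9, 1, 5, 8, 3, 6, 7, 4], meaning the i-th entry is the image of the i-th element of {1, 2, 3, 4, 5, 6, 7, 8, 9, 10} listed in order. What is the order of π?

Decomposing into disjoint cycles gives cycle lengths 3, 3, 2, 1, 1.
The order of π is the least common multiple of its cycle lengths: lcm(3, 3, 2) = 6.

6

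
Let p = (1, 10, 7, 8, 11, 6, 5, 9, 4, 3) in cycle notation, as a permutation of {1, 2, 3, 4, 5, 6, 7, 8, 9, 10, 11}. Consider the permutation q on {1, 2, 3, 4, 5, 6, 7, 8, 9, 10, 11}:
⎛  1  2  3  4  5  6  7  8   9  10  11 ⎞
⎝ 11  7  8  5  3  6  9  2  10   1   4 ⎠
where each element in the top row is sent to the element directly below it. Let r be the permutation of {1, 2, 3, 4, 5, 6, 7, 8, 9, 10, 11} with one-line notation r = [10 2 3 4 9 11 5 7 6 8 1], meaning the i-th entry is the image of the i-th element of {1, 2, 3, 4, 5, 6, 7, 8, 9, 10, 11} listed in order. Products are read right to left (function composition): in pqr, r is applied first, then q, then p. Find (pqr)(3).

Chase 3: r(3) = 3; q(3) = 8; p(8) = 11. Hence (pqr)(3) = 11.

11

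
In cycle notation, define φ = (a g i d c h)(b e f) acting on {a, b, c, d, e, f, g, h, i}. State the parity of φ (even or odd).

The cycle lengths are 6, 3.
A cycle of length ℓ contributes ℓ−1 transpositions, so φ is a product of 5 + 2 = 7 transpositions — odd.

odd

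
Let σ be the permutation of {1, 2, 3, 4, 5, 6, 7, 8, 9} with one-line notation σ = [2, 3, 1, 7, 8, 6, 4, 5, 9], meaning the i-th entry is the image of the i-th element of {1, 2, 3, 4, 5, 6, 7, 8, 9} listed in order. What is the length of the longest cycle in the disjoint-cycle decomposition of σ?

Decomposing into disjoint cycles gives (1 2 3)(4 7)(5 8); the longest has length 3.

3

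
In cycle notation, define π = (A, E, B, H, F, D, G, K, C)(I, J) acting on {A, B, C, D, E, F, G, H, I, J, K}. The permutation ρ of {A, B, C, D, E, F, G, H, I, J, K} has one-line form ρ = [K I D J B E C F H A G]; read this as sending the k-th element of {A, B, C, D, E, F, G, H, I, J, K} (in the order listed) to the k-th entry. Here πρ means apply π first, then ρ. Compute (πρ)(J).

First apply π: π(J) = I, then ρ(I) = H. Thus (πρ)(J) = H.

H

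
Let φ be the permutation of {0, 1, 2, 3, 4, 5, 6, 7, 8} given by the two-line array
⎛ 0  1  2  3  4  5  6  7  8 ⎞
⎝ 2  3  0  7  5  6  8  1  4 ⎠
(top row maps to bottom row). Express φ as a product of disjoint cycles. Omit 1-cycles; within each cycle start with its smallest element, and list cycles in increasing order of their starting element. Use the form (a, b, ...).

(0, 2)(1, 3, 7)(4, 5, 6, 8)

Iterating φ from 0 gives 0 → 2 → 0; that is the 2-cycle (0, 2).
Continuing from each remaining unvisited element yields (0, 2)(1, 3, 7)(4, 5, 6, 8).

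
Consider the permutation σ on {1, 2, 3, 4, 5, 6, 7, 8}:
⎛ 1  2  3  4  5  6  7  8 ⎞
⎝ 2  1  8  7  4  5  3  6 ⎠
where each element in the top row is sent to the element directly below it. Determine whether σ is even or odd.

even

In disjoint-cycle form the cycle lengths are 6, 2.
A cycle of length ℓ contributes ℓ−1 transpositions, so σ is a product of 5 + 1 = 6 transpositions — even.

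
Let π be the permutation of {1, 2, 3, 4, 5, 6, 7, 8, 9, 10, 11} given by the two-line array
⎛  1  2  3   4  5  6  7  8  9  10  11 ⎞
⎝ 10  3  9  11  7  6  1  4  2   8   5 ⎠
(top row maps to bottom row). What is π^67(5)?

8

Tracing 5 → 7 → … returns to 5 after 7 steps, so 5 lies in a 7-cycle (1 10 8 4 11 5 7).
Since the cycle has length 7, π^67 acts on it the same as π^4 (67 mod 7 = 4).
Advancing 4 steps from 5: 5 → 7 → 1 → 10 → 8.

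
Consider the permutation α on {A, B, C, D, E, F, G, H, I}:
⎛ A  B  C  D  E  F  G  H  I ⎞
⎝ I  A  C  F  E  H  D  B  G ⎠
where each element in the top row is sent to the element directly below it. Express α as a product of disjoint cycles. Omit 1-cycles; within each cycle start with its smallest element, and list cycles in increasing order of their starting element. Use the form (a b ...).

From A: A → I → G → D → F → H → B → A, closing the cycle (A I G D F H B).
Repeating from the next unused element and collecting all non-trivial cycles gives (A I G D F H B).

(A I G D F H B)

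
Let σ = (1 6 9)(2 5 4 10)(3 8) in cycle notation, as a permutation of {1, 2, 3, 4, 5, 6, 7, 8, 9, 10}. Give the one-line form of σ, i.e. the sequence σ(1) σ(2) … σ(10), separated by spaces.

Image by image: 1→6, 2→5, 3→8, 4→10, 5→4, 6→9, 7→7, 8→3, 9→1, 10→2.
Listing these in domain order gives 6 5 8 10 4 9 7 3 1 2.

6 5 8 10 4 9 7 3 1 2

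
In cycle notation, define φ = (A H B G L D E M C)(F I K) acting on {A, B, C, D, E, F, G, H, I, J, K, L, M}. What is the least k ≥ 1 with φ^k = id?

9

The disjoint cycles have lengths 9, 3, 1.
The order of φ is the least common multiple of its cycle lengths: lcm(9, 3) = 9.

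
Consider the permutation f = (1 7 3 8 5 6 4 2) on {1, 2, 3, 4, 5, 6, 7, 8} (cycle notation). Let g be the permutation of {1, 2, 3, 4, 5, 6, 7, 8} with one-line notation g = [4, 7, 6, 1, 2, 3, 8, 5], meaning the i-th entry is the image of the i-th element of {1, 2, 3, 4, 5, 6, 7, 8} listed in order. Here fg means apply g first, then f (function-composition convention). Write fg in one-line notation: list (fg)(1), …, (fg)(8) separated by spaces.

Chase each element through g then f: 1 → 4 → 2; 2 → 7 → 3; 3 → 6 → 4; 4 → 1 → 7; 5 → 2 → 1; 6 → 3 → 8; 7 → 8 → 5; 8 → 5 → 6.
Collecting the images, fg = [2 3 4 7 1 8 5 6].

2 3 4 7 1 8 5 6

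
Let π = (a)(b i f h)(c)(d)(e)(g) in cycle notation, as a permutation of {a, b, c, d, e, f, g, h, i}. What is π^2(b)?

f

b lies in the 4-cycle (b i f h).
Advancing 2 steps from b: b → i → f.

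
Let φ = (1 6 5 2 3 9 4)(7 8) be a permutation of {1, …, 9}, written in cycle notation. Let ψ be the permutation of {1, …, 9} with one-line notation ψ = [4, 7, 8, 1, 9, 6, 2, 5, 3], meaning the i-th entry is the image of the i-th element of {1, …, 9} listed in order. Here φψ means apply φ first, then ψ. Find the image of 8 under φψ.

2

(φψ)(8) = ψ(φ(8)). φ(8) = 7, then ψ(7) = 2. So (φψ)(8) = 2.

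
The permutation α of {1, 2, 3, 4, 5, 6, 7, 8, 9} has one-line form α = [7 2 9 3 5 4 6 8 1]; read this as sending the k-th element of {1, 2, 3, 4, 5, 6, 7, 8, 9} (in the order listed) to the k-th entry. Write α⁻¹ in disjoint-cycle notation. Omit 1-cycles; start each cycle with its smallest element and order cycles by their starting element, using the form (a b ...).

(1 9 3 4 6 7)

The cycle decomposition of α is (1 7 6 4 3 9).
The inverse reverses every cycle; in canonical form, α⁻¹ = (1 9 3 4 6 7).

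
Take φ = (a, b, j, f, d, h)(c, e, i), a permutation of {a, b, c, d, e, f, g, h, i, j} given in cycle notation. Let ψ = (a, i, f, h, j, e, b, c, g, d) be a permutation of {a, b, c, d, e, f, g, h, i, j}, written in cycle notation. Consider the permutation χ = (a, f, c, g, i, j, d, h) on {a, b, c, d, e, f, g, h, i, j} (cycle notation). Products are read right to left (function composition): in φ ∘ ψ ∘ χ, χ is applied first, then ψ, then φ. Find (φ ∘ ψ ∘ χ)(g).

d

Apply the permutations in order: χ(g) = i, then ψ(i) = f, then φ(f) = d. So (φ ∘ ψ ∘ χ)(g) = d.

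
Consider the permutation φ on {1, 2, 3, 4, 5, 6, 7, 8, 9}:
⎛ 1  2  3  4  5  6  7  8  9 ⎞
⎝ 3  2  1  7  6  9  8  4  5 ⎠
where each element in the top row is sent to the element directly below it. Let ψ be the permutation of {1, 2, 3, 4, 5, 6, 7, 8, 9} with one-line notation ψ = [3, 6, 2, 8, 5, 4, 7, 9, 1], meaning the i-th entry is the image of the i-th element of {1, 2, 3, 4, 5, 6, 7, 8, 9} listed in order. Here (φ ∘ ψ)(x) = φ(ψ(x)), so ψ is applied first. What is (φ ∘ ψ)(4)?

4

(φ ∘ ψ)(4) = φ(ψ(4)). ψ(4) = 8, then φ(8) = 4. So (φ ∘ ψ)(4) = 4.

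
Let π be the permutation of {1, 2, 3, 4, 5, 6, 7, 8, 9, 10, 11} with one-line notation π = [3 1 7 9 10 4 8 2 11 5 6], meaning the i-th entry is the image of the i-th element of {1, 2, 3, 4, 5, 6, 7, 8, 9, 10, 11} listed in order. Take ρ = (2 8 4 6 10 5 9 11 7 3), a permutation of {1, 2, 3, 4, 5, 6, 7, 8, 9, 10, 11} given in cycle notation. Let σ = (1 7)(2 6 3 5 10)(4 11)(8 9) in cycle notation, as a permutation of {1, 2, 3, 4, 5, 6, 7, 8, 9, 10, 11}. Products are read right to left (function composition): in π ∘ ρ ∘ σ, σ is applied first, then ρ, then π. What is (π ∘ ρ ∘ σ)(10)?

Apply the permutations in order: σ(10) = 2, then ρ(2) = 8, then π(8) = 2. So (π ∘ ρ ∘ σ)(10) = 2.

2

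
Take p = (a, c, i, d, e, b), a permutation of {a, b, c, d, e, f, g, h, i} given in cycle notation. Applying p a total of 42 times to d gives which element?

d lies in the 6-cycle (a, c, i, d, e, b).
Since the cycle has length 6, p^42 acts on it the same as p^0 (42 mod 6 = 0).
So p^42(d) = d.

d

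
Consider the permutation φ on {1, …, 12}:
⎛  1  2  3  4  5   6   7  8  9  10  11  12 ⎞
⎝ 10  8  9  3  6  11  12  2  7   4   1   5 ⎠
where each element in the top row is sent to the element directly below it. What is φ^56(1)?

12

Tracing 1 → 10 → … returns to 1 after 10 steps, so 1 lies in a 10-cycle (1 10 4 3 9 7 12 5 6 11).
On a 10-cycle, φ^10 is the identity, so φ^56 = φ^6 there (56 ≡ 6 mod 10).
Advancing 6 steps from 1: 1 → 10 → 4 → 3 → 9 → 7 → 12.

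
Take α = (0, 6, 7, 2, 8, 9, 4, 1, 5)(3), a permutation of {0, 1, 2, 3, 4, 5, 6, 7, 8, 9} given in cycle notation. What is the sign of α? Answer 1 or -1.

The cycle lengths are 9, 1.
A cycle is odd iff its length is even; α has 0 even-length cycles, so sgn(α) = (−1)^0 and α is even.

1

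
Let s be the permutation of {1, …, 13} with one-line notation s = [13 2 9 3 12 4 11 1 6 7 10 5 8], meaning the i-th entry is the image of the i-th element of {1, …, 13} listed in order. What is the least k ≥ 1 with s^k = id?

Writing s as disjoint cycles, the cycle lengths are 4, 3, 3, 2, 1.
Since disjoint cycles commute, ord(s) = lcm(4, 3, 3, 2) = 12.

12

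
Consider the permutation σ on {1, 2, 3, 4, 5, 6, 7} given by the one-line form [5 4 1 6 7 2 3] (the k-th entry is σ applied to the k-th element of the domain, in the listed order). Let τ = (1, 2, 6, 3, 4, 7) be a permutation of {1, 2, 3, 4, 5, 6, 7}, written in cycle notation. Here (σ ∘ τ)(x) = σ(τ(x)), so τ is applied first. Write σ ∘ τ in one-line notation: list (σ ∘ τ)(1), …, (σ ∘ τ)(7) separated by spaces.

Chase each element through τ then σ: 1 → 2 → 4; 2 → 6 → 2; 3 → 4 → 6; 4 → 7 → 3; 5 → 5 → 7; 6 → 3 → 1; 7 → 1 → 5.
Collecting the images, σ ∘ τ = [4 2 6 3 7 1 5].

4 2 6 3 7 1 5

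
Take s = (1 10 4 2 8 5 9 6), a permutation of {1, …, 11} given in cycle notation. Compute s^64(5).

5 lies in the 8-cycle (1 10 4 2 8 5 9 6).
Powers repeat with period 8 on this cycle, and 64 mod 8 = 0, so s^64(5) = s^0(5).
So s^64(5) = 5.

5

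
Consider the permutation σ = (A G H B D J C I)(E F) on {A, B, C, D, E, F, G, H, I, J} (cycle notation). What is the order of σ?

8

The disjoint cycles have lengths 8, 2.
The order is lcm(8, 2) = 8.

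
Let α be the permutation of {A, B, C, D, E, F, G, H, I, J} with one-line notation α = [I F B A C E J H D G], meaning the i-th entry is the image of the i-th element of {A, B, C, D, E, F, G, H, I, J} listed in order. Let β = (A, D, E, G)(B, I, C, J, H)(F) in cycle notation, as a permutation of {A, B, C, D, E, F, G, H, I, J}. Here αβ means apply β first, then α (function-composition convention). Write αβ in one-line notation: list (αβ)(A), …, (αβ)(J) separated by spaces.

A D G C J E I F B H

(αβ)(x) = α(β(x)). Computing each image: α(β(A)) = α(D) = A, α(β(B)) = α(I) = D, α(β(C)) = α(J) = G, α(β(D)) = α(E) = C, α(β(E)) = α(G) = J, α(β(F)) = α(F) = E, α(β(G)) = α(A) = I, α(β(H)) = α(B) = F, α(β(I)) = α(C) = B, α(β(J)) = α(H) = H.
Hence αβ = [A D G C J E I F B H].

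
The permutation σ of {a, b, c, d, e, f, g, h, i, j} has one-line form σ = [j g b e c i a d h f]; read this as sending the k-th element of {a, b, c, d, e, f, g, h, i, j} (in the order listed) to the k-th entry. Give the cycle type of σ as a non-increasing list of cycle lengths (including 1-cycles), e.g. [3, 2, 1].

[10]

The disjoint cycles are (a j f i h d e c b g), with lengths 10 in non-increasing order.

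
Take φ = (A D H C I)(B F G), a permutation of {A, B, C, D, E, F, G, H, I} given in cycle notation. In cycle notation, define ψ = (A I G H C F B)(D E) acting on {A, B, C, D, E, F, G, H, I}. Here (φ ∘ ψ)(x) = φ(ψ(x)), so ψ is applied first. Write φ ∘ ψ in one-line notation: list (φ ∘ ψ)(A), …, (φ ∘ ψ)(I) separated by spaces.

(φ ∘ ψ)(x) = φ(ψ(x)). Computing each image: φ(ψ(A)) = φ(I) = A, φ(ψ(B)) = φ(A) = D, φ(ψ(C)) = φ(F) = G, φ(ψ(D)) = φ(E) = E, φ(ψ(E)) = φ(D) = H, φ(ψ(F)) = φ(B) = F, φ(ψ(G)) = φ(H) = C, φ(ψ(H)) = φ(C) = I, φ(ψ(I)) = φ(G) = B.
Hence φ ∘ ψ = [A D G E H F C I B].

A D G E H F C I B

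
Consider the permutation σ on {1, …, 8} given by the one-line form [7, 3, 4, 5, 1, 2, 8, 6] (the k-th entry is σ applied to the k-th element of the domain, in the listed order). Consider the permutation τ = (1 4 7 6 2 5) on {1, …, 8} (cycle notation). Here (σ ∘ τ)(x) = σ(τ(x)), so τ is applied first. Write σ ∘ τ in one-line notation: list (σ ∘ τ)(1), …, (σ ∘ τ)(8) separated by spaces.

5 1 4 8 7 3 2 6

Chase each element through τ then σ: 1 → 4 → 5; 2 → 5 → 1; 3 → 3 → 4; 4 → 7 → 8; 5 → 1 → 7; 6 → 2 → 3; 7 → 6 → 2; 8 → 8 → 6.
So σ ∘ τ in one-line form is 5 1 4 8 7 3 2 6.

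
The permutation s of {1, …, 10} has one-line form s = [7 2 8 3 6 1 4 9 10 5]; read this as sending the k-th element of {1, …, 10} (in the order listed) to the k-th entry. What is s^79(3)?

Tracing 3 → 8 → … returns to 3 after 9 steps, so 3 lies in a 9-cycle (1 7 4 3 8 9 10 5 6).
Powers repeat with period 9 on this cycle, and 79 mod 9 = 7, so s^79(3) = s^7(3).
Stepping 7 places around the cycle: 3 → 8 → 9 → 10 → 5 → 6 → 1 → 7.

7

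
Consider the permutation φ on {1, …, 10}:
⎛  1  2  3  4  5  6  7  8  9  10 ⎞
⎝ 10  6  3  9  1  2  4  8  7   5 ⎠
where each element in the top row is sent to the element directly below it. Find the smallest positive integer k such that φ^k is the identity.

6

The disjoint-cycle form of φ has cycle lengths 3, 3, 2, 1, 1.
Since disjoint cycles commute, ord(φ) = lcm(3, 3, 2) = 6.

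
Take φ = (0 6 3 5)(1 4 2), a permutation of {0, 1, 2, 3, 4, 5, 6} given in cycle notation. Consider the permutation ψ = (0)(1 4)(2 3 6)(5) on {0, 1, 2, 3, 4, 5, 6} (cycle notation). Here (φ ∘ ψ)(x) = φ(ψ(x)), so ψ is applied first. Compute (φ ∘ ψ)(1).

First apply ψ: ψ(1) = 4, then φ(4) = 2. Thus (φ ∘ ψ)(1) = 2.

2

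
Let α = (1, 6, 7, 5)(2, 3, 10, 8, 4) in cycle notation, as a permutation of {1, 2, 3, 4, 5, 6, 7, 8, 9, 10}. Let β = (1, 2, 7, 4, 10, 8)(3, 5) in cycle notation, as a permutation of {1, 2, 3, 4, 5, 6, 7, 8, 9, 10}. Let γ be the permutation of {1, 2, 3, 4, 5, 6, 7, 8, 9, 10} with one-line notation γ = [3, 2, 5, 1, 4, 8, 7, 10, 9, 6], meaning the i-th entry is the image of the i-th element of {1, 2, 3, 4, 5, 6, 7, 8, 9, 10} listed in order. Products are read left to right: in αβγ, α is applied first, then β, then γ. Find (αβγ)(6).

Apply the permutations in order: α(6) = 7, then β(7) = 4, then γ(4) = 1. So (αβγ)(6) = 1.

1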